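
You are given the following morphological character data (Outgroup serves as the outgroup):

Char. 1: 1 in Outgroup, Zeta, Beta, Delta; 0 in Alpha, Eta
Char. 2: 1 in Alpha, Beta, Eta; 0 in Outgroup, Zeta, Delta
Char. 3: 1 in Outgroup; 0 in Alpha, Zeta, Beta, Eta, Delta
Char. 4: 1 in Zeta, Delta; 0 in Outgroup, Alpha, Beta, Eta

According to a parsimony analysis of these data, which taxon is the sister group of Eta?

Alpha

Character polarity is set by the outgroup: the derived state is whichever differs from the outgroup's state, so for Char. 1, Char. 3 the derived state is '0', and for the remaining characters it is '1'.
Char. 1 (derived state '0') is shared by Alpha and Eta — a synapomorphy uniting that clade.
Only Alpha, Beta, and Eta show the derived state '1' for Char. 2, supporting them as a clade.
All ingroup taxa share the derived state '0' for Char. 3; it defines the ingroup but does not resolve relationships within it.
Char. 4 (derived state '1') is shared by Delta and Zeta — a synapomorphy uniting that clade.
Most parsimonious ingroup topology: (((Alpha,Eta),Beta),(Zeta,Delta)).
Eta and Alpha form a cherry on this tree, so they are sister taxa.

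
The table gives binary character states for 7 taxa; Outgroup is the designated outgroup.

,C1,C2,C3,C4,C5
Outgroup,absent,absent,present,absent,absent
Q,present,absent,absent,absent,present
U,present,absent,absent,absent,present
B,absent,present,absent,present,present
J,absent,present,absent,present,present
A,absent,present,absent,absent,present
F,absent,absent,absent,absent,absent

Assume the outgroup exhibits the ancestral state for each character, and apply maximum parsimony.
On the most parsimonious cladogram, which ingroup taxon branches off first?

F

Character polarity is set by the outgroup: the derived state is whichever differs from the outgroup's state, so for C3 the derived state is 'absent', and for the remaining characters it is 'present'.
C1 (derived state 'present') is shared by Q and U — a synapomorphy uniting that clade.
C2 (derived state 'present') is shared by A, B, and J — a synapomorphy uniting that clade.
C3 (derived state 'absent') is shared by all ingroup taxa — unites the whole ingroup.
Only B and J show the derived state 'present' for C4, supporting them as a clade.
C5: derived state 'present' in A, B, J, Q, and U only — synapomorphy for {A, B, J, Q, U}.
Most parsimonious ingroup topology: (((Q,U),((B,J),A)),F).
F is sister to the clade containing all other ingroup taxa, so it is the earliest-diverging (most basal) ingroup lineage.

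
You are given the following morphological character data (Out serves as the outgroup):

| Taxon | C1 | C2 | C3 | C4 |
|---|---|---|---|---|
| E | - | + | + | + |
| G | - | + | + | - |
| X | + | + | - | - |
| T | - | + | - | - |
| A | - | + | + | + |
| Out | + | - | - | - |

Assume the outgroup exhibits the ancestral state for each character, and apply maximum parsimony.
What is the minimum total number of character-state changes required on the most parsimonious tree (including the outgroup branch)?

4

Character polarity is set by the outgroup: the derived state is whichever differs from the outgroup's state, so for C1 the derived state is '-', and for the remaining characters it is '+'.
C1: derived state '-' in A, E, G, and T only — synapomorphy for {A, E, G, T}.
All ingroup taxa share the derived state '+' for C2; it defines the ingroup but does not resolve relationships within it.
C3: derived state '+' in A, E, and G only — synapomorphy for {A, E, G}.
Only A and E show the derived state '+' for C4, supporting them as a clade.
Most parsimonious ingroup topology: ((((E,A),G),T),X).
Changes per character on this tree: C1: 1; C2: 1; C3: 1; C4: 1.
Total = 4.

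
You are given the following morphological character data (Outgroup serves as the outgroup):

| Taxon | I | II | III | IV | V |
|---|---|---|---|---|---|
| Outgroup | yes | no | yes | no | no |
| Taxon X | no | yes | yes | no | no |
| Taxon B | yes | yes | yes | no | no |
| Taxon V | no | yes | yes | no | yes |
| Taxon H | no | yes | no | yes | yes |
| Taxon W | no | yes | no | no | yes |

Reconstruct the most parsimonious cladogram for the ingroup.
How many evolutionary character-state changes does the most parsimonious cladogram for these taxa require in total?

5

Character polarity is set by the outgroup: the derived state is whichever differs from the outgroup's state, so for I, III the derived state is 'no', and for the remaining characters it is 'yes'.
I (derived state 'no') is shared by Taxon H, Taxon V, Taxon W, and Taxon X — a synapomorphy uniting that clade.
All ingroup taxa share the derived state 'yes' for II; it defines the ingroup but does not resolve relationships within it.
Only Taxon H and Taxon W show the derived state 'no' for III, supporting them as a clade.
IV (derived state 'yes') is unique to Taxon H (autapomorphy; uninformative for grouping).
V (derived state 'yes') is shared by Taxon H, Taxon V, and Taxon W — a synapomorphy uniting that clade.
Most parsimonious ingroup topology: ((Taxon X,(Taxon V,(Taxon H,Taxon W))),Taxon B).
Changes per character on this tree: I: 1; II: 1; III: 1; IV: 1; V: 1.
Total = 5.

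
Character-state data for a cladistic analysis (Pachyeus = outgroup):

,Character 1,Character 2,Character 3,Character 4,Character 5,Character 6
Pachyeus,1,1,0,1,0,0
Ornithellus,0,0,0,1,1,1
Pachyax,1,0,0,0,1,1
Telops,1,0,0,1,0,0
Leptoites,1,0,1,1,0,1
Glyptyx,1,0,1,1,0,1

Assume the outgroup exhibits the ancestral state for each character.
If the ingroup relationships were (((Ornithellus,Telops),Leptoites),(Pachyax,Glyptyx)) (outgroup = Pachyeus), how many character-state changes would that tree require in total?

Map each character onto (((Ornithellus,Telops),Leptoites),(Pachyax,Glyptyx)) (rooted by Pachyeus) and count the minimum state changes it requires (Fitch parsimony):
Character 1: 1; Character 2: 1; Character 3: 2; Character 4: 1; Character 5: 2; Character 6: 2.
Total tree length = 9.

9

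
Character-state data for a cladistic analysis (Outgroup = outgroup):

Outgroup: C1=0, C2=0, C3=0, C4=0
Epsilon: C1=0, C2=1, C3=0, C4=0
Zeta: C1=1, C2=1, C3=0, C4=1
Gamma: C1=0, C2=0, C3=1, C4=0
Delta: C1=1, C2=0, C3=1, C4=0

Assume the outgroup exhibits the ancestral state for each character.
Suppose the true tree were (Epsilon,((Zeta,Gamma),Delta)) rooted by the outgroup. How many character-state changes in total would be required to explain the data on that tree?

7

Map each character onto (Epsilon,((Zeta,Gamma),Delta)) (rooted by Outgroup) and count the minimum state changes it requires (Fitch parsimony):
C1: 2; C2: 2; C3: 2; C4: 1.
Total tree length = 7.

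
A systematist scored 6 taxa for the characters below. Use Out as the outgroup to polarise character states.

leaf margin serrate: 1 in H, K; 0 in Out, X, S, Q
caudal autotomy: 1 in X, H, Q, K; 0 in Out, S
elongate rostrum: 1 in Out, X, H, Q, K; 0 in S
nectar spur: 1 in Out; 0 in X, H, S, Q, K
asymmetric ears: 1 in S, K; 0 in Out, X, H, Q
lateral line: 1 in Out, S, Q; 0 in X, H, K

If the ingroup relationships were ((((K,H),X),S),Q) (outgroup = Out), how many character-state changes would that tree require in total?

Map each character onto ((((K,H),X),S),Q) (rooted by Out) and count the minimum state changes it requires (Fitch parsimony):
leaf margin serrate: 1; caudal autotomy: 2; elongate rostrum: 1; nectar spur: 1; asymmetric ears: 2; lateral line: 1.
Total tree length = 8.

8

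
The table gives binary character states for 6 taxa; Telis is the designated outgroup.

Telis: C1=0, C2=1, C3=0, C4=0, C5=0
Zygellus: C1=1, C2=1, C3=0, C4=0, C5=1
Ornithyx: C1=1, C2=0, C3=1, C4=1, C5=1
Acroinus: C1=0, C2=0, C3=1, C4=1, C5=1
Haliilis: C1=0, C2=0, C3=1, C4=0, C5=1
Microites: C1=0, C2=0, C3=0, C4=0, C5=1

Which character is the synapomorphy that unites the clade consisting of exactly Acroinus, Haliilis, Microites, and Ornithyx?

Character polarity is set by the outgroup: the derived state is whichever differs from the outgroup's state, so for C2 the derived state is '0', and for the remaining characters it is '1'.
C1 groups Ornithyx and Zygellus, which is incompatible with the clades supported by the remaining characters; treating it as convergent (homoplasy) costs fewer steps than any alternative tree.
C2: derived state '0' in Acroinus, Haliilis, Microites, and Ornithyx only — synapomorphy for {Acroinus, Haliilis, Microites, Ornithyx}.
C3: derived state '1' in Acroinus, Haliilis, and Ornithyx only — synapomorphy for {Acroinus, Haliilis, Ornithyx}.
C4: derived state '1' in Acroinus and Ornithyx only — synapomorphy for {Acroinus, Ornithyx}.
C5 (derived state '1') is shared by all ingroup taxa — unites the whole ingroup.
Most parsimonious ingroup topology: (Zygellus,(((Ornithyx,Acroinus),Haliilis),Microites)).
The clade {Acroinus, Haliilis, Microites, Ornithyx} is supported by C2: its derived state '0' occurs in exactly those taxa and in no other taxon (including the outgroup).

C2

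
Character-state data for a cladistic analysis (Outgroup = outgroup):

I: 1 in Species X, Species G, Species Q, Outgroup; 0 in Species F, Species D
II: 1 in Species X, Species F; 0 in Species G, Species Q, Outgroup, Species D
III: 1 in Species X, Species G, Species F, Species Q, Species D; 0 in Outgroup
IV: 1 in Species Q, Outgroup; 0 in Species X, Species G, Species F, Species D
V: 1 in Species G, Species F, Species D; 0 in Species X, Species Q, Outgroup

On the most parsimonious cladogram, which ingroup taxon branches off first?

Species Q

Character polarity is set by the outgroup: the derived state is whichever differs from the outgroup's state, so for I, IV the derived state is '0', and for the remaining characters it is '1'.
Only Species D and Species F show the derived state '0' for I, supporting them as a clade.
II (state '1') occurs in Species F and Species X but conflicts with the nesting implied by the other characters — most parsimoniously interpreted as homoplasy.
All ingroup taxa share the derived state '1' for III; it defines the ingroup but does not resolve relationships within it.
IV (derived state '0') is shared by Species D, Species F, Species G, and Species X — a synapomorphy uniting that clade.
Only Species D, Species F, and Species G show the derived state '1' for V, supporting them as a clade.
Most parsimonious ingroup topology: ((((Species F,Species D),Species G),Species X),Species Q).
Species Q is sister to the clade containing all other ingroup taxa, so it is the earliest-diverging (most basal) ingroup lineage.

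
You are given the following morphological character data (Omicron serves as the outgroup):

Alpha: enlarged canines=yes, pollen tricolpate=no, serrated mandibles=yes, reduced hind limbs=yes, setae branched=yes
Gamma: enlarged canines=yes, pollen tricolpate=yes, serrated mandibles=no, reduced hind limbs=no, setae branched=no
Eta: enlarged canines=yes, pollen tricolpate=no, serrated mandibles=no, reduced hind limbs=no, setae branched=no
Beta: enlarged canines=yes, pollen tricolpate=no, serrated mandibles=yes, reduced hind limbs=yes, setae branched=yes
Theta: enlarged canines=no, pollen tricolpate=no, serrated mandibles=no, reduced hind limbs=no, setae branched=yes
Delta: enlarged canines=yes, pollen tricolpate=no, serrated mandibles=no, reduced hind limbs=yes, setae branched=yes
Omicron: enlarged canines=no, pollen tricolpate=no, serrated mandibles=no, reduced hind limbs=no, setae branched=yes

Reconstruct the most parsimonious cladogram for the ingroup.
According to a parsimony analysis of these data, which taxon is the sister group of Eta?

Character polarity is set by the outgroup: the derived state is whichever differs from the outgroup's state, so for setae branched the derived state is 'no', and for the remaining characters it is 'yes'.
enlarged canines (derived state 'yes') is shared by Alpha, Beta, Delta, Eta, and Gamma — a synapomorphy uniting that clade.
pollen tricolpate (derived state 'yes') is unique to Gamma (autapomorphy; uninformative for grouping).
serrated mandibles: derived state 'yes' in Alpha and Beta only — synapomorphy for {Alpha, Beta}.
Only Alpha, Beta, and Delta show the derived state 'yes' for reduced hind limbs, supporting them as a clade.
setae branched (derived state 'no') is shared by Eta and Gamma — a synapomorphy uniting that clade.
Most parsimonious ingroup topology: (((Delta,(Beta,Alpha)),(Gamma,Eta)),Theta).
Eta and Gamma form a cherry on this tree, so they are sister taxa.

Gamma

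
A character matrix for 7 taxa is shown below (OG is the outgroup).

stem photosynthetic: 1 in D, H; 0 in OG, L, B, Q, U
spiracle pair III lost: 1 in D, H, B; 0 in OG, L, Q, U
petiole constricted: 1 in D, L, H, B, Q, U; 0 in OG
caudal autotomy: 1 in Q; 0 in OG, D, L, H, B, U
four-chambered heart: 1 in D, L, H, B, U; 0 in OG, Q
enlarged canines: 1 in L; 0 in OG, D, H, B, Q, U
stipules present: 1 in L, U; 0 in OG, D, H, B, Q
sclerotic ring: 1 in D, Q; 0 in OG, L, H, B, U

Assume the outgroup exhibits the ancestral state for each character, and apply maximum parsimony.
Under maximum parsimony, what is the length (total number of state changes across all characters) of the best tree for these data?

9

The outgroup has state '0' for every character, so '1' is the derived state throughout.
Only D and H show the derived state '1' for stem photosynthetic, supporting them as a clade.
spiracle pair III lost: derived state '1' in B, D, and H only — synapomorphy for {B, D, H}.
All ingroup taxa share the derived state '1' for petiole constricted; it defines the ingroup but does not resolve relationships within it.
caudal autotomy: derived state '1' in Q only — an autapomorphy, so it tells us nothing about relationships among taxa.
Only B, D, H, L, and U show the derived state '1' for four-chambered heart, supporting them as a clade.
enlarged canines (derived state '1') is unique to L (autapomorphy; uninformative for grouping).
stipules present: derived state '1' in L and U only — synapomorphy for {L, U}.
sclerotic ring groups D and Q, which is incompatible with the clades supported by the remaining characters; treating it as convergent (homoplasy) costs fewer steps than any alternative tree.
Most parsimonious ingroup topology: ((((D,H),B),(L,U)),Q).
Changes per character on this tree: stem photosynthetic: 1; spiracle pair III lost: 1; petiole constricted: 1; caudal autotomy: 1; four-chambered heart: 1; enlarged canines: 1; stipules present: 1; sclerotic ring: 2.
Total = 9.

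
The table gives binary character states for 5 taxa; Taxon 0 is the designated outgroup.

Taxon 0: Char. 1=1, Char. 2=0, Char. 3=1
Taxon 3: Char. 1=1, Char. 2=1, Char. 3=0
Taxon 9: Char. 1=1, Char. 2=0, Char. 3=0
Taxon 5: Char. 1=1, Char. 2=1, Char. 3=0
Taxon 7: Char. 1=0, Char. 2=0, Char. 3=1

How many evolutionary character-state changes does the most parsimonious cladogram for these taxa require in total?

Character polarity is set by the outgroup: the derived state is whichever differs from the outgroup's state, so for Char. 1, Char. 3 the derived state is '0', and for the remaining characters it is '1'.
Char. 1 (derived state '0') is unique to Taxon 7 (autapomorphy; uninformative for grouping).
Only Taxon 3 and Taxon 5 show the derived state '1' for Char. 2, supporting them as a clade.
Only Taxon 3, Taxon 5, and Taxon 9 show the derived state '0' for Char. 3, supporting them as a clade.
Most parsimonious ingroup topology: (((Taxon 3,Taxon 5),Taxon 9),Taxon 7).
Changes per character on this tree: Char. 1: 1; Char. 2: 1; Char. 3: 1.
Total = 3.

3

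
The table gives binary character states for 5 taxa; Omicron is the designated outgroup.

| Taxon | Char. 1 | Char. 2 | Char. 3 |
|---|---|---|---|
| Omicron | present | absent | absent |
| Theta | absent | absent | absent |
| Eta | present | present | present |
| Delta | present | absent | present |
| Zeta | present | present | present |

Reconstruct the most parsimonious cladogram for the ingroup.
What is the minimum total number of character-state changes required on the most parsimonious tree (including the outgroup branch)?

Character polarity is set by the outgroup: the derived state is whichever differs from the outgroup's state, so for Char. 1 the derived state is 'absent', and for the remaining characters it is 'present'.
Char. 1: derived state 'absent' in Theta only — an autapomorphy, so it tells us nothing about relationships among taxa.
Only Eta and Zeta show the derived state 'present' for Char. 2, supporting them as a clade.
Only Delta, Eta, and Zeta show the derived state 'present' for Char. 3, supporting them as a clade.
Most parsimonious ingroup topology: (Theta,((Eta,Zeta),Delta)).
Changes per character on this tree: Char. 1: 1; Char. 2: 1; Char. 3: 1.
Total = 3.

3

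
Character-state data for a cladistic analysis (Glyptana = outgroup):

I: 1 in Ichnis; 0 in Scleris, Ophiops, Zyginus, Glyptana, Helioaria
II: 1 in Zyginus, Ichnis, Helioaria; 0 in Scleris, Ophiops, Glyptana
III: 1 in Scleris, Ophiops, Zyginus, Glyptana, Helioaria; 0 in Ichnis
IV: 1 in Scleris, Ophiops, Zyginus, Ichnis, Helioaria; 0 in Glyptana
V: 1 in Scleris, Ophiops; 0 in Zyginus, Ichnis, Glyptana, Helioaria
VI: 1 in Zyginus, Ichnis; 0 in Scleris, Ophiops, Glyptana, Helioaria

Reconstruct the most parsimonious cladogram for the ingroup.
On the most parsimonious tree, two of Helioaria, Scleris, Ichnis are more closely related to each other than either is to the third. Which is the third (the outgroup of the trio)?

Scleris

Character polarity is set by the outgroup: the derived state is whichever differs from the outgroup's state, so for III the derived state is '0', and for the remaining characters it is '1'.
I (derived state '1') is unique to Ichnis (autapomorphy; uninformative for grouping).
Only Helioaria, Ichnis, and Zyginus show the derived state '1' for II, supporting them as a clade.
III: derived state '0' in Ichnis only — an autapomorphy, so it tells us nothing about relationships among taxa.
IV (derived state '1') is shared by all ingroup taxa — unites the whole ingroup.
Only Ophiops and Scleris show the derived state '1' for V, supporting them as a clade.
VI (derived state '1') is shared by Ichnis and Zyginus — a synapomorphy uniting that clade.
Most parsimonious ingroup topology: ((Scleris,Ophiops),(Helioaria,(Zyginus,Ichnis))).
Ichnis and Helioaria share a more recent common ancestor with each other than either does with Scleris, so Scleris is the least closely related of the three.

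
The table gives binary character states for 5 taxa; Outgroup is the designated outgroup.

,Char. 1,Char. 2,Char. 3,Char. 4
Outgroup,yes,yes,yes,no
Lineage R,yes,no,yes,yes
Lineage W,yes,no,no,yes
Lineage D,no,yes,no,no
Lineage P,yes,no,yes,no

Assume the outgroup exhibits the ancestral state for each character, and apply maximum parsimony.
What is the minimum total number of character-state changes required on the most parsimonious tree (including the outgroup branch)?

5

Character polarity is set by the outgroup: the derived state is whichever differs from the outgroup's state, so for Char. 1, Char. 2, Char. 3 the derived state is 'no', and for the remaining characters it is 'yes'.
Char. 1: derived state 'no' in Lineage D only — an autapomorphy, so it tells us nothing about relationships among taxa.
Only Lineage P, Lineage R, and Lineage W show the derived state 'no' for Char. 2, supporting them as a clade.
Char. 3 (state 'no') occurs in Lineage D and Lineage W but conflicts with the nesting implied by the other characters — most parsimoniously interpreted as homoplasy.
Only Lineage R and Lineage W show the derived state 'yes' for Char. 4, supporting them as a clade.
Most parsimonious ingroup topology: (((Lineage W,Lineage R),Lineage P),Lineage D).
Changes per character on this tree: Char. 1: 1; Char. 2: 1; Char. 3: 2; Char. 4: 1.
Total = 5.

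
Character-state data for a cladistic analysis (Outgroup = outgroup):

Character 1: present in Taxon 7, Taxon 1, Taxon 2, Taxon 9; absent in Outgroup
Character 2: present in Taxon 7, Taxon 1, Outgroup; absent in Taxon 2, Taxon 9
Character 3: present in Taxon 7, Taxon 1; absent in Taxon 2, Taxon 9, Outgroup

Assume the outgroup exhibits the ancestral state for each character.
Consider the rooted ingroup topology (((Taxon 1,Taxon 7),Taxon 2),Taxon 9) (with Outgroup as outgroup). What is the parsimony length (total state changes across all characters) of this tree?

Map each character onto (((Taxon 1,Taxon 7),Taxon 2),Taxon 9) (rooted by Outgroup) and count the minimum state changes it requires (Fitch parsimony):
Character 1: 1; Character 2: 2; Character 3: 1.
Total tree length = 4.

4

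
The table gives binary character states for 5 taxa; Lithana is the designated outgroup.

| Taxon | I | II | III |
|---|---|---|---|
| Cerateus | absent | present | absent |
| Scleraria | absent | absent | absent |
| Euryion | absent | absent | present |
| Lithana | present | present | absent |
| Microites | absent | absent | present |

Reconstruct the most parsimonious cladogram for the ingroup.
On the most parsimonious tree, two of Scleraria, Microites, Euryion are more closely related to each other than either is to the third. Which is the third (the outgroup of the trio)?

Character polarity is set by the outgroup: the derived state is whichever differs from the outgroup's state, so for I, II the derived state is 'absent', and for the remaining characters it is 'present'.
All ingroup taxa share the derived state 'absent' for I; it defines the ingroup but does not resolve relationships within it.
II (derived state 'absent') is shared by Euryion, Microites, and Scleraria — a synapomorphy uniting that clade.
Only Euryion and Microites show the derived state 'present' for III, supporting them as a clade.
Most parsimonious ingroup topology: (Cerateus,(Scleraria,(Euryion,Microites))).
Microites and Euryion share a more recent common ancestor with each other than either does with Scleraria, so Scleraria is the least closely related of the three.

Scleraria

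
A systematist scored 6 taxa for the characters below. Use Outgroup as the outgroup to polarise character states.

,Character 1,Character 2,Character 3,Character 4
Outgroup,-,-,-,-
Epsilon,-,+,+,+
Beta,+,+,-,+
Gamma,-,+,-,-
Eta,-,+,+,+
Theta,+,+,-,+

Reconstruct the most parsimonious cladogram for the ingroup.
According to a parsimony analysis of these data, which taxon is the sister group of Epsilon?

Eta

The outgroup has state '-' for every character, so '+' is the derived state throughout.
Character 1: derived state '+' in Beta and Theta only — synapomorphy for {Beta, Theta}.
Character 2 (derived state '+') is shared by all ingroup taxa — unites the whole ingroup.
Character 3: derived state '+' in Epsilon and Eta only — synapomorphy for {Epsilon, Eta}.
Character 4 (derived state '+') is shared by Beta, Epsilon, Eta, and Theta — a synapomorphy uniting that clade.
Most parsimonious ingroup topology: (((Epsilon,Eta),(Beta,Theta)),Gamma).
Epsilon and Eta form a cherry on this tree, so they are sister taxa.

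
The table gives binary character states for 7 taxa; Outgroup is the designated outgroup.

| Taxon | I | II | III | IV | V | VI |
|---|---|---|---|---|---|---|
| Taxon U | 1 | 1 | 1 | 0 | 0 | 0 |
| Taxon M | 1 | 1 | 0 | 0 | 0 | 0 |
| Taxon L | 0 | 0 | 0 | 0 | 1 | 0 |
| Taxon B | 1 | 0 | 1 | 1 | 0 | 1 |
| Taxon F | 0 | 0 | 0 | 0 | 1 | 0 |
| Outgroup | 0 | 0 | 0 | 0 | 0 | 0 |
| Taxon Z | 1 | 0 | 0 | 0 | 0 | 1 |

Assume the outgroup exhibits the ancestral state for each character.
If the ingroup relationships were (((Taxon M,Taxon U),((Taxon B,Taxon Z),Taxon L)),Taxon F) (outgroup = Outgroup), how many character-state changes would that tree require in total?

Map each character onto (((Taxon M,Taxon U),((Taxon B,Taxon Z),Taxon L)),Taxon F) (rooted by Outgroup) and count the minimum state changes it requires (Fitch parsimony):
I: 2; II: 1; III: 2; IV: 1; V: 2; VI: 1.
Total tree length = 9.

9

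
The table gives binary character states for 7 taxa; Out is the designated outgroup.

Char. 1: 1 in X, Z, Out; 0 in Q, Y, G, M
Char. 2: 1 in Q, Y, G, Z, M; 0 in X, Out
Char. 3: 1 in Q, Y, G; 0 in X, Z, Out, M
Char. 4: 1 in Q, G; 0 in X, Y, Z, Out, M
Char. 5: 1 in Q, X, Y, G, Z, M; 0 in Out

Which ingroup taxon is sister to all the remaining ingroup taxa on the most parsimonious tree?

X

Character polarity is set by the outgroup: the derived state is whichever differs from the outgroup's state, so for Char. 1 the derived state is '0', and for the remaining characters it is '1'.
Char. 1: derived state '0' in G, M, Q, and Y only — synapomorphy for {G, M, Q, Y}.
Char. 2 (derived state '1') is shared by G, M, Q, Y, and Z — a synapomorphy uniting that clade.
Char. 3: derived state '1' in G, Q, and Y only — synapomorphy for {G, Q, Y}.
Char. 4: derived state '1' in G and Q only — synapomorphy for {G, Q}.
Char. 5 (derived state '1') is shared by all ingroup taxa — unites the whole ingroup.
Most parsimonious ingroup topology: (X,((M,((Q,G),Y)),Z)).
X is sister to the clade containing all other ingroup taxa, so it is the earliest-diverging (most basal) ingroup lineage.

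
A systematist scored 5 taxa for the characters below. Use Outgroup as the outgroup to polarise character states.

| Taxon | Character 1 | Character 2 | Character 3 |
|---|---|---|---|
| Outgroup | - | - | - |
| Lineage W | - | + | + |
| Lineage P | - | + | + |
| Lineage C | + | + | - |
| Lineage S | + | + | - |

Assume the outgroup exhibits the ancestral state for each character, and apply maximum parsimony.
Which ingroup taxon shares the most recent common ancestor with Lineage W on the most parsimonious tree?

The outgroup has state '-' for every character, so '+' is the derived state throughout.
Character 1 (derived state '+') is shared by Lineage C and Lineage S — a synapomorphy uniting that clade.
All ingroup taxa share the derived state '+' for Character 2; it defines the ingroup but does not resolve relationships within it.
Character 3: derived state '+' in Lineage P and Lineage W only — synapomorphy for {Lineage P, Lineage W}.
Most parsimonious ingroup topology: ((Lineage W,Lineage P),(Lineage C,Lineage S)).
Lineage W and Lineage P form a cherry on this tree, so they are sister taxa.

Lineage P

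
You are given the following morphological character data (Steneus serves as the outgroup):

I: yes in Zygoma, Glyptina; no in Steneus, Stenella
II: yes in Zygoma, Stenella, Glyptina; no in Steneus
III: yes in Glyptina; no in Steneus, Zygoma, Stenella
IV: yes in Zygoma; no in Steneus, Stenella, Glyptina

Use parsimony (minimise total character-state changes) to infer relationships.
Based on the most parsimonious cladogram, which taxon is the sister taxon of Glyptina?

The outgroup has state 'no' for every character, so 'yes' is the derived state throughout.
I (derived state 'yes') is shared by Glyptina and Zygoma — a synapomorphy uniting that clade.
All ingroup taxa share the derived state 'yes' for II; it defines the ingroup but does not resolve relationships within it.
III: derived state 'yes' in Glyptina only — an autapomorphy, so it tells us nothing about relationships among taxa.
IV (derived state 'yes') is unique to Zygoma (autapomorphy; uninformative for grouping).
Most parsimonious ingroup topology: ((Zygoma,Glyptina),Stenella).
Glyptina and Zygoma form a cherry on this tree, so they are sister taxa.

Zygoma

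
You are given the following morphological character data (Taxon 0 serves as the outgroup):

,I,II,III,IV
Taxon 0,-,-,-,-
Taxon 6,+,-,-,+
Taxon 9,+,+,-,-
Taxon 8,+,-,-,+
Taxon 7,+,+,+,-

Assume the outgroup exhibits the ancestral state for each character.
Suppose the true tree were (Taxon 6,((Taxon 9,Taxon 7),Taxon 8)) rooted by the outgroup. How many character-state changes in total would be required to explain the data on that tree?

5

Map each character onto (Taxon 6,((Taxon 9,Taxon 7),Taxon 8)) (rooted by Taxon 0) and count the minimum state changes it requires (Fitch parsimony):
I: 1; II: 1; III: 1; IV: 2.
Total tree length = 5.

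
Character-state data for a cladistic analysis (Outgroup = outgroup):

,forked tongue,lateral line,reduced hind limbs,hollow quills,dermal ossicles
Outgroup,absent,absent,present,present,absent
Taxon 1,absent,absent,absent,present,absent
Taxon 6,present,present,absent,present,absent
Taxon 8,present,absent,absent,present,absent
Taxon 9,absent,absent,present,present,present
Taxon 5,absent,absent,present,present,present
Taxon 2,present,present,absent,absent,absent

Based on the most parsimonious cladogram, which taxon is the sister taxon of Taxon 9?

Taxon 5

Character polarity is set by the outgroup: the derived state is whichever differs from the outgroup's state, so for reduced hind limbs, hollow quills the derived state is 'absent', and for the remaining characters it is 'present'.
Only Taxon 2, Taxon 6, and Taxon 8 show the derived state 'present' for forked tongue, supporting them as a clade.
lateral line (derived state 'present') is shared by Taxon 2 and Taxon 6 — a synapomorphy uniting that clade.
Only Taxon 1, Taxon 2, Taxon 6, and Taxon 8 show the derived state 'absent' for reduced hind limbs, supporting them as a clade.
hollow quills (derived state 'absent') is unique to Taxon 2 (autapomorphy; uninformative for grouping).
dermal ossicles: derived state 'present' in Taxon 5 and Taxon 9 only — synapomorphy for {Taxon 5, Taxon 9}.
Most parsimonious ingroup topology: ((Taxon 1,((Taxon 6,Taxon 2),Taxon 8)),(Taxon 9,Taxon 5)).
Taxon 9 and Taxon 5 form a cherry on this tree, so they are sister taxa.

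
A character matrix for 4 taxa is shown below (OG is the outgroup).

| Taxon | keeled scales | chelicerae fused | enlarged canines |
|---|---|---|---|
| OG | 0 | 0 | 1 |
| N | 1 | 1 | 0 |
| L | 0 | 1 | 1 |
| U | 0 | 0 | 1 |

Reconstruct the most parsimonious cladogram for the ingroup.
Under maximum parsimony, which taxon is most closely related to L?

N

Character polarity is set by the outgroup: the derived state is whichever differs from the outgroup's state, so for enlarged canines the derived state is '0', and for the remaining characters it is '1'.
keeled scales: derived state '1' in N only — an autapomorphy, so it tells us nothing about relationships among taxa.
chelicerae fused (derived state '1') is shared by L and N — a synapomorphy uniting that clade.
enlarged canines: derived state '0' in N only — an autapomorphy, so it tells us nothing about relationships among taxa.
Most parsimonious ingroup topology: ((N,L),U).
L and N form a cherry on this tree, so they are sister taxa.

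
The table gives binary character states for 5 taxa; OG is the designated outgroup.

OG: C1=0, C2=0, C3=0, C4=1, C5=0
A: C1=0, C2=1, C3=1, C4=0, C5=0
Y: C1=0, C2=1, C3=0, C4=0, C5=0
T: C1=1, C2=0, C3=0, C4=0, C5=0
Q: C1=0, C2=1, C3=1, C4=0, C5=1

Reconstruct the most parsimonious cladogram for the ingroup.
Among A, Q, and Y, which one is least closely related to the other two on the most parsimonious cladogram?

Y

Character polarity is set by the outgroup: the derived state is whichever differs from the outgroup's state, so for C4 the derived state is '0', and for the remaining characters it is '1'.
C1 (derived state '1') is unique to T (autapomorphy; uninformative for grouping).
C2: derived state '1' in A, Q, and Y only — synapomorphy for {A, Q, Y}.
Only A and Q show the derived state '1' for C3, supporting them as a clade.
All ingroup taxa share the derived state '0' for C4; it defines the ingroup but does not resolve relationships within it.
C5 (derived state '1') is unique to Q (autapomorphy; uninformative for grouping).
Most parsimonious ingroup topology: (((A,Q),Y),T).
A and Q share a more recent common ancestor with each other than either does with Y, so Y is the least closely related of the three.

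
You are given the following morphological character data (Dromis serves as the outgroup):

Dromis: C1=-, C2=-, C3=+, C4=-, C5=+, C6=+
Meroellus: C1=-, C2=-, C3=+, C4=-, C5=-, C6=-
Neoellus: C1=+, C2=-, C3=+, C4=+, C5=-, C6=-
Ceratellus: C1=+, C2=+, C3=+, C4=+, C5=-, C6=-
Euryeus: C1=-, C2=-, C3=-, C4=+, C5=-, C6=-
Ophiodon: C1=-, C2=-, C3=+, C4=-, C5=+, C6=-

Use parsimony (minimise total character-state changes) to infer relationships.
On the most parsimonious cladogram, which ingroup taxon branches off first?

Ophiodon

Character polarity is set by the outgroup: the derived state is whichever differs from the outgroup's state, so for C3, C5, C6 the derived state is '-', and for the remaining characters it is '+'.
C1: derived state '+' in Ceratellus and Neoellus only — synapomorphy for {Ceratellus, Neoellus}.
C2 (derived state '+') is unique to Ceratellus (autapomorphy; uninformative for grouping).
C3: derived state '-' in Euryeus only — an autapomorphy, so it tells us nothing about relationships among taxa.
C4 (derived state '+') is shared by Ceratellus, Euryeus, and Neoellus — a synapomorphy uniting that clade.
Only Ceratellus, Euryeus, Meroellus, and Neoellus show the derived state '-' for C5, supporting them as a clade.
C6 (derived state '-') is shared by all ingroup taxa — unites the whole ingroup.
Most parsimonious ingroup topology: (Ophiodon,(Meroellus,((Ceratellus,Neoellus),Euryeus))).
Ophiodon is sister to the clade containing all other ingroup taxa, so it is the earliest-diverging (most basal) ingroup lineage.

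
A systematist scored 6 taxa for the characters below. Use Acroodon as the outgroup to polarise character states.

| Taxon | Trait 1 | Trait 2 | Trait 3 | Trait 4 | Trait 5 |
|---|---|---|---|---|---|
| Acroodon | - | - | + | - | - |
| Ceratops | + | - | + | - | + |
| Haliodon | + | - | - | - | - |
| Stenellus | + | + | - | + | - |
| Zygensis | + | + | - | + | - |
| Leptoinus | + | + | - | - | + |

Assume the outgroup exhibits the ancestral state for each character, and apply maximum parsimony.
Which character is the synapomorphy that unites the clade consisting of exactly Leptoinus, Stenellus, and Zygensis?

Trait 2

Character polarity is set by the outgroup: the derived state is whichever differs from the outgroup's state, so for Trait 3 the derived state is '-', and for the remaining characters it is '+'.
All ingroup taxa share the derived state '+' for Trait 1; it defines the ingroup but does not resolve relationships within it.
Trait 2: derived state '+' in Leptoinus, Stenellus, and Zygensis only — synapomorphy for {Leptoinus, Stenellus, Zygensis}.
Only Haliodon, Leptoinus, Stenellus, and Zygensis show the derived state '-' for Trait 3, supporting them as a clade.
Only Stenellus and Zygensis show the derived state '+' for Trait 4, supporting them as a clade.
Trait 5 groups Ceratops and Leptoinus, which is incompatible with the clades supported by the remaining characters; treating it as convergent (homoplasy) costs fewer steps than any alternative tree.
Most parsimonious ingroup topology: (Ceratops,(Haliodon,((Stenellus,Zygensis),Leptoinus))).
The clade {Leptoinus, Stenellus, Zygensis} is supported by Trait 2: its derived state '+' occurs in exactly those taxa and in no other taxon (including the outgroup).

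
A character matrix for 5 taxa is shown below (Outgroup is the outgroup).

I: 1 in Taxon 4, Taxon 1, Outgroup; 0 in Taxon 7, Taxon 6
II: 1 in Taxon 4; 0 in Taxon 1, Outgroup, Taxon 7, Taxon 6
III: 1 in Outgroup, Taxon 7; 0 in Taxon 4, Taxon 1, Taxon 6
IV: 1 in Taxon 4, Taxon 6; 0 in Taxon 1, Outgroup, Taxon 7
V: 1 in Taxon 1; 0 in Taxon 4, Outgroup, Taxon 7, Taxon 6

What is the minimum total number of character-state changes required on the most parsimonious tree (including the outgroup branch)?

6

Character polarity is set by the outgroup: the derived state is whichever differs from the outgroup's state, so for I, III the derived state is '0', and for the remaining characters it is '1'.
I (state '0') occurs in Taxon 6 and Taxon 7 but conflicts with the nesting implied by the other characters — most parsimoniously interpreted as homoplasy.
II (derived state '1') is unique to Taxon 4 (autapomorphy; uninformative for grouping).
Only Taxon 1, Taxon 4, and Taxon 6 show the derived state '0' for III, supporting them as a clade.
Only Taxon 4 and Taxon 6 show the derived state '1' for IV, supporting them as a clade.
V: derived state '1' in Taxon 1 only — an autapomorphy, so it tells us nothing about relationships among taxa.
Most parsimonious ingroup topology: (Taxon 7,((Taxon 4,Taxon 6),Taxon 1)).
Changes per character on this tree: I: 2; II: 1; III: 1; IV: 1; V: 1.
Total = 6.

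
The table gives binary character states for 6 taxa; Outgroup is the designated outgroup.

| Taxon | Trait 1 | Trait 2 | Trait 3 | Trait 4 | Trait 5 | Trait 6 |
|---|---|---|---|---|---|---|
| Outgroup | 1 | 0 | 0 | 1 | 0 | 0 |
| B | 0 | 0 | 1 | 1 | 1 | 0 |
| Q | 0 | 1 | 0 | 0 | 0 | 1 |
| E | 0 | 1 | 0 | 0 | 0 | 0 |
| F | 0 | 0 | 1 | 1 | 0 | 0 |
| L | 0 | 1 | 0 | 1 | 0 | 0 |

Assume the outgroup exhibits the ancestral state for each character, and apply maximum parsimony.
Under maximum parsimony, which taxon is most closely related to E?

Character polarity is set by the outgroup: the derived state is whichever differs from the outgroup's state, so for Trait 1, Trait 4 the derived state is '0', and for the remaining characters it is '1'.
All ingroup taxa share the derived state '0' for Trait 1; it defines the ingroup but does not resolve relationships within it.
Trait 2: derived state '1' in E, L, and Q only — synapomorphy for {E, L, Q}.
Only B and F show the derived state '1' for Trait 3, supporting them as a clade.
Trait 4: derived state '0' in E and Q only — synapomorphy for {E, Q}.
Trait 5 (derived state '1') is unique to B (autapomorphy; uninformative for grouping).
Trait 6: derived state '1' in Q only — an autapomorphy, so it tells us nothing about relationships among taxa.
Most parsimonious ingroup topology: ((B,F),((Q,E),L)).
E and Q form a cherry on this tree, so they are sister taxa.

Q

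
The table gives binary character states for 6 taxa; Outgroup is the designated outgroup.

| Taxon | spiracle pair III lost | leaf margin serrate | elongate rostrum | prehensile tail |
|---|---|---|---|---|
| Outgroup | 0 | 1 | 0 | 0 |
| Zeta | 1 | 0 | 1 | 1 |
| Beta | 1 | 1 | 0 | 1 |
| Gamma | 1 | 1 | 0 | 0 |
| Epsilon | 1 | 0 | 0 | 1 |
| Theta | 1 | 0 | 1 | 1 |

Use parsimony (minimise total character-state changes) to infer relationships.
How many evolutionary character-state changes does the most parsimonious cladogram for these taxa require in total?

Character polarity is set by the outgroup: the derived state is whichever differs from the outgroup's state, so for leaf margin serrate the derived state is '0', and for the remaining characters it is '1'.
All ingroup taxa share the derived state '1' for spiracle pair III lost; it defines the ingroup but does not resolve relationships within it.
leaf margin serrate (derived state '0') is shared by Epsilon, Theta, and Zeta — a synapomorphy uniting that clade.
elongate rostrum (derived state '1') is shared by Theta and Zeta — a synapomorphy uniting that clade.
prehensile tail (derived state '1') is shared by Beta, Epsilon, Theta, and Zeta — a synapomorphy uniting that clade.
Most parsimonious ingroup topology: ((((Zeta,Theta),Epsilon),Beta),Gamma).
Changes per character on this tree: spiracle pair III lost: 1; leaf margin serrate: 1; elongate rostrum: 1; prehensile tail: 1.
Total = 4.

4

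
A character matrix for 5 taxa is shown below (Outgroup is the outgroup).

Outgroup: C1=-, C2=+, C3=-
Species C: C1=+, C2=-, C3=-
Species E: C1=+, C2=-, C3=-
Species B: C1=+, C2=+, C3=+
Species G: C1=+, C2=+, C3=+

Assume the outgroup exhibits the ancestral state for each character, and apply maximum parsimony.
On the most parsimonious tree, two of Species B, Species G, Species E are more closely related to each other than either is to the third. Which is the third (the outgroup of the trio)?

Species E

Character polarity is set by the outgroup: the derived state is whichever differs from the outgroup's state, so for C2 the derived state is '-', and for the remaining characters it is '+'.
All ingroup taxa share the derived state '+' for C1; it defines the ingroup but does not resolve relationships within it.
C2 (derived state '-') is shared by Species C and Species E — a synapomorphy uniting that clade.
C3 (derived state '+') is shared by Species B and Species G — a synapomorphy uniting that clade.
Most parsimonious ingroup topology: ((Species C,Species E),(Species B,Species G)).
Species B and Species G share a more recent common ancestor with each other than either does with Species E, so Species E is the least closely related of the three.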